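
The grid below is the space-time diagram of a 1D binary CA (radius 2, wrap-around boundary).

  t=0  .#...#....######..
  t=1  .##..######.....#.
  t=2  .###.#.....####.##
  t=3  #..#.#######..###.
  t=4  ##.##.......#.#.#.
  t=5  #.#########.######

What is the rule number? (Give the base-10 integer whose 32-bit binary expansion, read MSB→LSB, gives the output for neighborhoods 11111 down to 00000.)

728834043

  [31] ##### => .  t=0,i=12
  [30] ####. => .  t=0,i=14
  [29] ###.# => #  t=2,i=3
  [28] ###.. => .  t=0,i=15
  [27] ##.## => #  t=2,i=0
  [26] ##.#. => .  t=2,i=4
  [25] ##..# => #  t=1,i=3
  [24] ##... => #  t=0,i=16
  [23] #.### => .  t=2,i=1
  [22] #.##. => #  t=2,i=16
  [21] #.#.# => #  t=4,i=14
  [20] #.#.. => #  t=2,i=5
  [19] #..## => .  t=1,i=0
  [18] #..#. => .  t=3,i=2
  [17] #...# => .  t=0,i=3
  [16] #.... => #  t=0,i=7
  [15] .#### => .  t=0,i=11
  [14] .###. => .  t=2,i=2
  [13] .##.# => .  t=2,i=17
  [12] .##.. => #  t=1,i=2
  [11] .#.## => #  t=3,i=4
  [10] .#.#. => #  t=4,i=13
  [9] .#..# => #  t=1,i=17
  [8] .#... => #  t=0,i=2
  [7] ..### => #  t=0,i=10
  [6] ..##. => #  t=1,i=1
  [5] ..#.# => #  t=3,i=3
  [4] ..#.. => #  t=0,i=1
  [3] ...## => #  t=0,i=9
  [2] ...#. => .  t=0,i=0
  [1] ....# => #  t=0,i=8
  [0] ..... => #  t=1,i=13
  bits 00101011011100010001111111111011 = 728834043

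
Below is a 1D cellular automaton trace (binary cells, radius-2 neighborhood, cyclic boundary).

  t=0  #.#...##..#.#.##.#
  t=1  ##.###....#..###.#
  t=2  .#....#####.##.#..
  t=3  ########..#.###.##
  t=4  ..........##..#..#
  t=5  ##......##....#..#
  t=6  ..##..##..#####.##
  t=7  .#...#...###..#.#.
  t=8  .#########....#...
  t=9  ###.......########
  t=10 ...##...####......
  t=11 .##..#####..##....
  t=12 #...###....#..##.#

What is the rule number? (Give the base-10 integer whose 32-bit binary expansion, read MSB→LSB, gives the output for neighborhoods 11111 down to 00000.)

625715646

  ##### -> .   bit 31 = 0  t=2,i=8
  ####. -> .   bit 30 = 0  t=2,i=9
  ###.# -> #   bit 29 = 1  t=1,i=1
  ###.. -> .   bit 28 = 0  t=1,i=5
  ##.## -> .   bit 27 = 0  t=0,i=16
  ##.#. -> #   bit 26 = 1  t=0,i=1
  ##..# -> .   bit 25 = 0  t=0,i=8
  ##... -> #   bit 24 = 1  t=1,i=6
  #.### -> .   bit 23 = 0  t=1,i=3
  #.##. -> #   bit 22 = 1  t=0,i=14
  #.#.# -> .   bit 21 = 0  t=0,i=12
  #.#.. -> .   bit 20 = 0  t=0,i=2
  #..## -> #   bit 19 = 1  t=1,i=12
  #..#. -> .   bit 18 = 0  t=0,i=9
  #...# -> #   bit 17 = 1  t=0,i=4
  #.... -> #   bit 16 = 1  t=1,i=7
  .#### -> #   bit 15 = 1  t=2,i=7
  .###. -> .   bit 14 = 0  t=1,i=0
  .##.# -> #   bit 13 = 1  t=0,i=0
  .##.. -> .   bit 12 = 0  t=0,i=7
  .#.## -> #   bit 11 = 1  t=0,i=13
  .#.#. -> .   bit 10 = 0  t=0,i=11
  .#..# -> .   bit 9 = 0  t=1,i=11
  .#... -> #   bit 8 = 1  t=0,i=3
  ..### -> #   bit 7 = 1  t=1,i=13
  ..##. -> .   bit 6 = 0  t=0,i=6
  ..#.# -> #   bit 5 = 1  t=0,i=10
  ..#.. -> #   bit 4 = 1  t=1,i=10
  ...## -> #   bit 3 = 1  t=0,i=5
  ...#. -> #   bit 2 = 1  t=1,i=9
  ....# -> #   bit 1 = 1  t=1,i=8
  ..... -> .   bit 0 = 0  t=4,i=2
  bits 00100101010010111010100110111110 = 625715646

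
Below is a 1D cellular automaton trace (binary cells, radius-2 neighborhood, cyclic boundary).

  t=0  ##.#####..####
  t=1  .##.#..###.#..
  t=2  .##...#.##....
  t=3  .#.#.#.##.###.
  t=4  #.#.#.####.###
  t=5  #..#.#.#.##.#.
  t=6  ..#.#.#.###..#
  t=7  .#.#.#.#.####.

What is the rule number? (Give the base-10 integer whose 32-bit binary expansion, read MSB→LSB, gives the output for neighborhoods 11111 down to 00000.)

994962501

  ##### -> .   bit 31 = 0  t=0,i=5
  ####. -> .   bit 30 = 0  t=0,i=0
  ###.# -> #   bit 29 = 1  t=0,i=1
  ###.. -> #   bit 28 = 1  t=0,i=7
  ##.## -> #   bit 27 = 1  t=0,i=2
  ##.#. -> .   bit 26 = 0  t=1,i=3
  ##..# -> #   bit 25 = 1  t=0,i=8
  ##... -> #   bit 24 = 1  t=2,i=3
  #.### -> .   bit 23 = 0  t=0,i=3
  #.##. -> #   bit 22 = 1  t=2,i=8
  #.#.# -> .   bit 21 = 0  t=3,i=3
  #.#.. -> .   bit 20 = 0  t=1,i=4
  #..## -> #   bit 19 = 1  t=0,i=9
  #..#. -> #   bit 18 = 1  t=3,i=0
  #...# -> .   bit 17 = 0  t=1,i=13
  #.... -> #   bit 16 = 1  t=2,i=11
  .#### -> #   bit 15 = 1  t=0,i=4
  .###. -> #   bit 14 = 1  t=1,i=8
  .##.# -> #   bit 13 = 1  t=1,i=2
  .##.. -> .   bit 12 = 0  t=2,i=2
  .#.## -> #   bit 11 = 1  t=2,i=7
  .#.#. -> #   bit 10 = 1  t=3,i=2
  .#..# -> .   bit 9 = 0  t=1,i=5
  .#... -> .   bit 8 = 0  t=1,i=12
  ..### -> .   bit 7 = 0  t=0,i=10
  ..##. -> #   bit 6 = 1  t=1,i=1
  ..#.# -> .   bit 5 = 0  t=2,i=6
  ..#.. -> .   bit 4 = 0  t=6,i=13
  ...## -> .   bit 3 = 0  t=1,i=0
  ...#. -> #   bit 2 = 1  t=2,i=5
  ....# -> .   bit 1 = 0  t=2,i=13
  ..... -> #   bit 0 = 1  t=2,i=12
  bits 00111011010011011110110001000101 = 994962501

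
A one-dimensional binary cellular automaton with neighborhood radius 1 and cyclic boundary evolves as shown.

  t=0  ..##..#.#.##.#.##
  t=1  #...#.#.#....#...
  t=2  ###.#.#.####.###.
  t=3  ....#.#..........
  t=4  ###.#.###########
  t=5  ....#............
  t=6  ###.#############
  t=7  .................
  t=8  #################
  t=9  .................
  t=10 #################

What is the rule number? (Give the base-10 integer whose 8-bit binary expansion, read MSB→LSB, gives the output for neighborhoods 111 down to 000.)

  ###|.  b7=0 t=2,i=1
  ##.|.  b6=0 t=0,i=3
  #.#|.  b5=0 t=0,i=7
  #..|#  b4=1 t=0,i=0
  .##|.  b3=0 t=0,i=2
  .#.|#  b2=1 t=0,i=6
  ..#|.  b1=0 t=0,i=1
  ...|#  b0=1 t=1,i=2
  bits 00010101 = 21

21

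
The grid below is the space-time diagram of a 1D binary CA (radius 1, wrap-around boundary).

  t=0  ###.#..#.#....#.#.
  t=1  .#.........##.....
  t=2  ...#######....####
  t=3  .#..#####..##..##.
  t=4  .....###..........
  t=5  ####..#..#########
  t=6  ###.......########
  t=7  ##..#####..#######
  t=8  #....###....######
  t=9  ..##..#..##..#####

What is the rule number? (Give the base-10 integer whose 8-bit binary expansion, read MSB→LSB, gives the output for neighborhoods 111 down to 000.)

129

  nb ###: next=#  (t=0,i=1, bit7=1)
  nb ##.: next=.  (t=0,i=2, bit6=0)
  nb #.#: next=.  (t=0,i=3, bit5=0)
  nb #..: next=.  (t=0,i=5, bit4=0)
  nb .##: next=.  (t=0,i=0, bit3=0)
  nb .#.: next=.  (t=0,i=4, bit2=0)
  nb ..#: next=.  (t=0,i=6, bit1=0)
  nb ...: next=#  (t=0,i=11, bit0=1)
  bits 10000001 = 129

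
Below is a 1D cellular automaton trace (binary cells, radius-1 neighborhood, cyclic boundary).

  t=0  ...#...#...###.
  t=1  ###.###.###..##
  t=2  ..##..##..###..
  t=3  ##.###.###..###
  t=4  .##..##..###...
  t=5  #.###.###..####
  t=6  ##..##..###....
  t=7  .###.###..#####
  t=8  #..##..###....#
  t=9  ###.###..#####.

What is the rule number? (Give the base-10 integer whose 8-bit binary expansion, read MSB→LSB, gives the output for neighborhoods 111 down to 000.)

115

  [7] ### => .  t=0,i=12
  [6] ##. => #  t=0,i=13
  [5] #.# => #  t=1,i=3
  [4] #.. => #  t=0,i=4
  [3] .## => .  t=0,i=11
  [2] .#. => .  t=0,i=3
  [1] ..# => #  t=0,i=2
  [0] ... => #  t=0,i=0
  bits 01110011 = 115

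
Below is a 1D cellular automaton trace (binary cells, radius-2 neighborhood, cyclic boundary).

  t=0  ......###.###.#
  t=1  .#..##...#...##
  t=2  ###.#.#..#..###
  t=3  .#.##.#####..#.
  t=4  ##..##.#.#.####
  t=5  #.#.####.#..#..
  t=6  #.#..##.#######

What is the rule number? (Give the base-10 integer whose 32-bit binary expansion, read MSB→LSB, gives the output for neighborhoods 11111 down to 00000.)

1328915066

  [31] ##### => .  t=2,i=0
  [30] ####. => #  t=2,i=1
  [29] ###.# => .  t=0,i=8
  [28] ###.. => .  t=3,i=10
  [27] ##.## => #  t=0,i=9
  [26] ##.#. => #  t=0,i=13
  [25] ##..# => #  t=3,i=11
  [24] ##... => #  t=1,i=6
  [23] #.### => .  t=0,i=10
  [22] #.##. => .  t=3,i=3
  [21] #.#.# => #  t=2,i=4
  [20] #.#.. => #  t=0,i=14
  [19] #..## => .  t=1,i=3
  [18] #..#. => #  t=2,i=8
  [17] #...# => .  t=1,i=7
  [16] #.... => #  t=0,i=1
  [15] .#### => #  t=2,i=13
  [14] .###. => .  t=0,i=7
  [13] .##.# => #  t=1,i=14
  [12] .##.. => .  t=1,i=5
  [11] .#.## => .  t=3,i=2
  [10] .#.#. => .  t=2,i=5
  [9] .#..# => #  t=1,i=2
  [8] .#... => .  t=0,i=0
  [7] ..### => .  t=0,i=6
  [6] ..##. => #  t=1,i=4
  [5] ..#.# => #  t=3,i=1
  [4] ..#.. => #  t=1,i=9
  [3] ...## => #  t=0,i=5
  [2] ...#. => .  t=1,i=8
  [1] ....# => #  t=0,i=4
  [0] ..... => .  t=0,i=2
  bits 01001111001101011010001001111010 = 1328915066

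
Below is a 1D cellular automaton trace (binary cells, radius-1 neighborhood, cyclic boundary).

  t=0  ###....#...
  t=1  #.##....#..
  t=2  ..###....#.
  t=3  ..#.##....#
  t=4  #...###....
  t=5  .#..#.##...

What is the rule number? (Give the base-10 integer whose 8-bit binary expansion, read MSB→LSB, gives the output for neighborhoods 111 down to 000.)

  nb ###: next=.  (t=0,i=1, bit7=0)
  nb ##.: next=#  (t=0,i=2, bit6=1)
  nb #.#: next=.  (t=1,i=1, bit5=0)
  nb #..: next=#  (t=0,i=3, bit4=1)
  nb .##: next=#  (t=0,i=0, bit3=1)
  nb .#.: next=.  (t=0,i=7, bit2=0)
  nb ..#: next=.  (t=0,i=6, bit1=0)
  nb ...: next=.  (t=0,i=4, bit0=0)
  bits 01011000 = 88

88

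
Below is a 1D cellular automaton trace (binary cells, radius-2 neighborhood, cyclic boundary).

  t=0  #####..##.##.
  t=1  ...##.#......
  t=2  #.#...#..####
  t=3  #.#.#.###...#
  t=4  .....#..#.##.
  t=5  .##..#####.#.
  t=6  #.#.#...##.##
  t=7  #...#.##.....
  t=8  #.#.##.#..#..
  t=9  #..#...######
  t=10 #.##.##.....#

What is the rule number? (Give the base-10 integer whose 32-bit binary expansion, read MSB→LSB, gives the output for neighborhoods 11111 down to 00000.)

  nb #####: next=.  (t=0,i=2, bit31=0)
  nb ####.: next=#  (t=0,i=3, bit30=1)
  nb ###.#: next=#  (t=2,i=0, bit29=1)
  nb ###..: next=#  (t=0,i=4, bit28=1)
  nb ##.##: next=.  (t=0,i=9, bit27=0)
  nb ##.#.: next=.  (t=1,i=5, bit26=0)
  nb ##..#: next=.  (t=0,i=5, bit25=0)
  nb ##...: next=.  (t=3,i=9, bit24=0)
  nb #.###: next=.  (t=0,i=0, bit23=0)
  nb #.##.: next=.  (t=0,i=10, bit22=0)
  nb #.#.#: next=.  (t=3,i=2, bit21=0)
  nb #.#..: next=#  (t=1,i=6, bit20=1)
  nb #..##: next=#  (t=0,i=6, bit19=1)
  nb #..#.: next=#  (t=4,i=7, bit18=1)
  nb #...#: next=#  (t=2,i=4, bit17=1)
  nb #....: next=.  (t=1,i=8, bit16=0)
  nb .####: next=.  (t=0,i=1, bit15=0)
  nb .###.: next=.  (t=3,i=7, bit14=0)
  nb .##.#: next=.  (t=0,i=8, bit13=0)
  nb .##..: next=#  (t=4,i=11, bit12=1)
  nb .#.##: next=#  (t=3,i=5, bit11=1)
  nb .#.#.: next=.  (t=3,i=3, bit10=0)
  nb .#..#: next=#  (t=2,i=7, bit9=1)
  nb .#...: next=.  (t=1,i=7, bit8=0)
  nb ..###: next=.  (t=2,i=9, bit7=0)
  nb ..##.: next=.  (t=0,i=7, bit6=0)
  nb ..#.#: next=#  (t=4,i=8, bit5=1)
  nb ..#..: next=#  (t=2,i=6, bit4=1)
  nb ...##: next=#  (t=1,i=2, bit3=1)
  nb ...#.: next=.  (t=2,i=5, bit2=0)
  nb ....#: next=.  (t=1,i=1, bit1=0)
  nb .....: next=#  (t=1,i=0, bit0=1)
  bits 01110000000111100001101000111001 = 1881020985

1881020985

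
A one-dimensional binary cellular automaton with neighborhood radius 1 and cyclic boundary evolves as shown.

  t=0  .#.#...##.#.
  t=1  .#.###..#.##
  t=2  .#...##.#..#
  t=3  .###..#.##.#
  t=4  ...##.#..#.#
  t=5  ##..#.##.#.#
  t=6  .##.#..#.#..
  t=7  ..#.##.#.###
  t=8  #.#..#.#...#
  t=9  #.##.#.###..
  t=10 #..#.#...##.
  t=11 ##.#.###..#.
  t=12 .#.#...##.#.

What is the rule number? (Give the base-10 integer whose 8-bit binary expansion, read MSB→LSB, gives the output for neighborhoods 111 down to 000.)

  ### -> .   bit 7 = 0  t=1,i=4
  ##. -> #   bit 6 = 1  t=0,i=8
  #.# -> .   bit 5 = 0  t=0,i=2
  #.. -> #   bit 4 = 1  t=0,i=4
  .## -> .   bit 3 = 0  t=0,i=7
  .#. -> #   bit 2 = 1  t=0,i=1
  ..# -> .   bit 1 = 0  t=0,i=0
  ... -> #   bit 0 = 1  t=0,i=5
  bits 01010101 = 85

85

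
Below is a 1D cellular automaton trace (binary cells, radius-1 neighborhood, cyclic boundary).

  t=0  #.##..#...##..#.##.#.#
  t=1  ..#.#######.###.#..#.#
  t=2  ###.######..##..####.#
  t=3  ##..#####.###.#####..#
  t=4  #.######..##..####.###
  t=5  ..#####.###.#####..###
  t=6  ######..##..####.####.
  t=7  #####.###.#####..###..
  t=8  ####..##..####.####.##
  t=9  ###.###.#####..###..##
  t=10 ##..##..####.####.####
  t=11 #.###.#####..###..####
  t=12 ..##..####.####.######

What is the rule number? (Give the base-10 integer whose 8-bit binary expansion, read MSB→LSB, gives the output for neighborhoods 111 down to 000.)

159

  nb ###: next=#  (t=1,i=5, bit7=1)
  nb ##.: next=.  (t=0,i=0, bit6=0)
  nb #.#: next=.  (t=0,i=1, bit5=0)
  nb #..: next=#  (t=0,i=4, bit4=1)
  nb .##: next=#  (t=0,i=2, bit3=1)
  nb .#.: next=#  (t=0,i=6, bit2=1)
  nb ..#: next=#  (t=0,i=5, bit1=1)
  nb ...: next=#  (t=0,i=8, bit0=1)
  bits 10011111 = 159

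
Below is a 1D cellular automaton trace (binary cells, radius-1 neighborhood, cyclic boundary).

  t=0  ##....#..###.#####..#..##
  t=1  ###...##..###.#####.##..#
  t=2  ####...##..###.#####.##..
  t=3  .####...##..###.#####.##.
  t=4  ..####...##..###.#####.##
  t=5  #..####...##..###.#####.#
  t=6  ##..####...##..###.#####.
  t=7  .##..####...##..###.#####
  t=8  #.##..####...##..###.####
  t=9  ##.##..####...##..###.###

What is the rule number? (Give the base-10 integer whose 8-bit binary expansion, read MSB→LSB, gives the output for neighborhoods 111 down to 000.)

244

  nb ###: next=#  (t=0,i=0, bit7=1)
  nb ##.: next=#  (t=0,i=1, bit6=1)
  nb #.#: next=#  (t=0,i=12, bit5=1)
  nb #..: next=#  (t=0,i=2, bit4=1)
  nb .##: next=.  (t=0,i=9, bit3=0)
  nb .#.: next=#  (t=0,i=6, bit2=1)
  nb ..#: next=.  (t=0,i=5, bit1=0)
  nb ...: next=.  (t=0,i=3, bit0=0)
  bits 11110100 = 244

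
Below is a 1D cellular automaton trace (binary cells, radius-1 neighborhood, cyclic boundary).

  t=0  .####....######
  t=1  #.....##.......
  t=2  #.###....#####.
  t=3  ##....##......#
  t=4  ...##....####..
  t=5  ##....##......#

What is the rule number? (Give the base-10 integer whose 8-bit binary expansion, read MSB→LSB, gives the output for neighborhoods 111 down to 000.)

  ###|.  b7=0 t=0,i=2
  ##.|.  b6=0 t=0,i=4
  #.#|#  b5=1 t=0,i=0
  #..|.  b4=0 t=0,i=5
  .##|.  b3=0 t=0,i=1
  .#.|#  b2=1 t=1,i=0
  ..#|.  b1=0 t=0,i=8
  ...|#  b0=1 t=0,i=6
  bits 00100101 = 37

37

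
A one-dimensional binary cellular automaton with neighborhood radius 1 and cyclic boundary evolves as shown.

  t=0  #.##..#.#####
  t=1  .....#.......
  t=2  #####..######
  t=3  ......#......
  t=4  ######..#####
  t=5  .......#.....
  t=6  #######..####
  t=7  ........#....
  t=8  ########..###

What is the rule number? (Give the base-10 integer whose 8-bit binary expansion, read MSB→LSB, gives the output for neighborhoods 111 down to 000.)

3

  nb ###: next=.  (t=0,i=9, bit7=0)
  nb ##.: next=.  (t=0,i=0, bit6=0)
  nb #.#: next=.  (t=0,i=1, bit5=0)
  nb #..: next=.  (t=0,i=4, bit4=0)
  nb .##: next=.  (t=0,i=2, bit3=0)
  nb .#.: next=.  (t=0,i=6, bit2=0)
  nb ..#: next=#  (t=0,i=5, bit1=1)
  nb ...: next=#  (t=1,i=0, bit0=1)
  bits 00000011 = 3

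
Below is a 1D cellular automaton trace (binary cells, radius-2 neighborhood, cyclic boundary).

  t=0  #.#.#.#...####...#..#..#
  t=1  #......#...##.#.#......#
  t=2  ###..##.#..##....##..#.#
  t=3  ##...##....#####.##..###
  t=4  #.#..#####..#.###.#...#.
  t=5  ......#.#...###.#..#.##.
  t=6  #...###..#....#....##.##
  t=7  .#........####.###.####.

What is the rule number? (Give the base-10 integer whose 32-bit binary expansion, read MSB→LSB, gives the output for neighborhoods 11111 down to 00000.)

1770109286

  [31] ##### => .  t=3,i=13
  [30] ####. => #  t=0,i=12
  [29] ###.# => #  t=3,i=15
  [28] ###.. => .  t=0,i=13
  [27] ##.## => #  t=3,i=16
  [26] ##.#. => .  t=0,i=1
  [25] ##..# => .  t=2,i=3
  [24] ##... => #  t=0,i=14
  [23] #.### => #  t=2,i=23
  [22] #.##. => .  t=3,i=17
  [21] #.#.# => .  t=0,i=2
  [20] #.#.. => .  t=0,i=6
  [19] #..## => .  t=0,i=22
  [18] #..#. => .  t=0,i=19
  [17] #...# => .  t=0,i=8
  [16] #.... => #  t=1,i=2
  [15] .#### => #  t=0,i=11
  [14] .###. => .  t=4,i=15
  [13] .##.# => #  t=0,i=0
  [12] .##.. => #  t=1,i=0
  [11] .#.## => #  t=2,i=22
  [10] .#.#. => .  t=0,i=3
  [9] .#..# => .  t=0,i=18
  [8] .#... => #  t=0,i=7
  [7] ..### => .  t=0,i=10
  [6] ..##. => #  t=0,i=23
  [5] ..#.# => #  t=2,i=21
  [4] ..#.. => .  t=0,i=17
  [3] ...## => .  t=0,i=9
  [2] ...#. => #  t=0,i=16
  [1] ....# => #  t=1,i=5
  [0] ..... => .  t=1,i=3
  bits 01101001100000011011100101100110 = 1770109286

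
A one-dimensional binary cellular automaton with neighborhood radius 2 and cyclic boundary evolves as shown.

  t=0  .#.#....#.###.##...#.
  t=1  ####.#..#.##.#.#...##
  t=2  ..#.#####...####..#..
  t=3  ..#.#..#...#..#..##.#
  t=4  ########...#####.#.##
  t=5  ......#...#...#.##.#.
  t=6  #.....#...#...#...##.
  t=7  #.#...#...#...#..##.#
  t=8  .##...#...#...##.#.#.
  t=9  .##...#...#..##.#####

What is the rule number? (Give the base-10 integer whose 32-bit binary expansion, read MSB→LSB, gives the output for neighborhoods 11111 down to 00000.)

1286952568

  #####|.  b31=0 t=1,i=0
  ####.|#  b30=1 t=1,i=2
  ###.#|.  b29=0 t=0,i=12
  ###..|.  b28=0 t=2,i=8
  ##.##|#  b27=1 t=0,i=13
  ##.#.|#  b26=1 t=1,i=4
  ##..#|.  b25=0 t=2,i=16
  ##...|.  b24=0 t=0,i=16
  #.###|#  b23=1 t=0,i=10
  #.##.|.  b22=0 t=0,i=14
  #.#.#|#  b21=1 t=1,i=13
  #.#..|#  b20=1 t=0,i=3
  #..##|.  b19=0 t=3,i=16
  #..#.|#  b18=1 t=0,i=0
  #...#|.  b17=0 t=0,i=17
  #....|#  b16=1 t=0,i=5
  .####|.  b15=0 t=1,i=20
  .###.|#  b14=1 t=0,i=11
  .##.#|.  b13=0 t=1,i=11
  .##..|#  b12=1 t=0,i=15
  .#.##|.  b11=0 t=0,i=9
  .#.#.|#  b10=1 t=0,i=2
  .#..#|#  b9=1 t=0,i=20
  .#...|.  b8=0 t=0,i=4
  ..###|.  b7=0 t=1,i=19
  ..##.|#  b6=1 t=3,i=17
  ..#.#|#  b5=1 t=0,i=1
  ..#..|#  b4=1 t=0,i=19
  ...##|#  b3=1 t=1,i=18
  ...#.|.  b2=0 t=0,i=7
  ....#|.  b1=0 t=0,i=6
  .....|.  b0=0 t=5,i=1
  bits 01001100101101010101011001111000 = 1286952568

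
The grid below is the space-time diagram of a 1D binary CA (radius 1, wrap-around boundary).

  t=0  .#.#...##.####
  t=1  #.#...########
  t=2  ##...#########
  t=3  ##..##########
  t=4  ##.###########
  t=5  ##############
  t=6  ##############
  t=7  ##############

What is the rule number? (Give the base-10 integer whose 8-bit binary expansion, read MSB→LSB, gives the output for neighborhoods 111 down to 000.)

234

  nb ###: next=#  (t=0,i=11, bit7=1)
  nb ##.: next=#  (t=0,i=8, bit6=1)
  nb #.#: next=#  (t=0,i=0, bit5=1)
  nb #..: next=.  (t=0,i=4, bit4=0)
  nb .##: next=#  (t=0,i=7, bit3=1)
  nb .#.: next=.  (t=0,i=1, bit2=0)
  nb ..#: next=#  (t=0,i=6, bit1=1)
  nb ...: next=.  (t=0,i=5, bit0=0)
  bits 11101010 = 234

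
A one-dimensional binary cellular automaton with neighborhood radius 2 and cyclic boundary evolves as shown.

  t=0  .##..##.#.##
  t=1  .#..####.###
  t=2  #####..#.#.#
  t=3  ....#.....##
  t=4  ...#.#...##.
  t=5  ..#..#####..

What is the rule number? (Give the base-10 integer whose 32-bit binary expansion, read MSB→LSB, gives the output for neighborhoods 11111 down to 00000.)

886713292

  #####|.  b31=0 t=2,i=1
  ####.|.  b30=0 t=1,i=6
  ###.#|#  b29=1 t=1,i=7
  ###..|#  b28=1 t=2,i=4
  ##.##|.  b27=0 t=0,i=0
  ##.#.|#  b26=1 t=0,i=7
  ##..#|.  b25=0 t=0,i=3
  ##...|.  b24=0 t=3,i=0
  #.###|#  b23=1 t=1,i=9
  #.##.|#  b22=1 t=0,i=1
  #.#.#|.  b21=0 t=0,i=8
  #.#..|#  b20=1 t=1,i=1
  #..##|#  b19=1 t=0,i=4
  #..#.|.  b18=0 t=2,i=6
  #...#|#  b17=1 t=4,i=7
  #....|.  b16=0 t=3,i=1
  .####|.  b15=0 t=1,i=5
  .###.|.  b14=0 t=1,i=10
  .##.#|#  b13=1 t=0,i=6
  .##..|.  b12=0 t=0,i=2
  .#.##|#  b11=1 t=0,i=9
  .#.#.|.  b10=0 t=2,i=8
  .#..#|#  b9=1 t=1,i=2
  .#...|#  b8=1 t=3,i=5
  ..###|#  b7=1 t=1,i=4
  ..##.|#  b6=1 t=0,i=5
  ..#.#|.  b5=0 t=2,i=7
  ..#..|.  b4=0 t=3,i=4
  ...##|#  b3=1 t=3,i=9
  ...#.|#  b2=1 t=3,i=3
  ....#|.  b1=0 t=3,i=2
  .....|.  b0=0 t=3,i=7
  bits 00110100110110100010101111001100 = 886713292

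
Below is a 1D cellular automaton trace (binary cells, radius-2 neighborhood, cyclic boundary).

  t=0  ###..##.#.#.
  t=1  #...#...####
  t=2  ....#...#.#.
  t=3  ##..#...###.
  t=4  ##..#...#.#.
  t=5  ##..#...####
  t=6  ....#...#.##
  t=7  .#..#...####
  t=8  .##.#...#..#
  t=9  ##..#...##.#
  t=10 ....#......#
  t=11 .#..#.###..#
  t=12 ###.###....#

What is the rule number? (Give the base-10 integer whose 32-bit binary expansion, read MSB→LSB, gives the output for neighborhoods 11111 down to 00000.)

  ##### -> #   bit 31 = 1  t=1,i=10
  ####. -> .   bit 30 = 0  t=1,i=11
  ###.# -> #   bit 29 = 1  t=3,i=10
  ###.. -> .   bit 28 = 0  t=0,i=2
  ##.## -> .   bit 27 = 0  t=3,i=11
  ##.#. -> .   bit 26 = 0  t=0,i=7
  ##..# -> .   bit 25 = 0  t=0,i=3
  ##... -> .   bit 24 = 0  t=1,i=1
  #.### -> #   bit 23 = 1  t=0,i=0
  #.##. -> #   bit 22 = 1  t=3,i=0
  #.#.# -> #   bit 21 = 1  t=0,i=8
  #.#.. -> #   bit 20 = 1  t=2,i=10
  #..## -> #   bit 19 = 1  t=0,i=4
  #..#. -> .   bit 18 = 0  t=3,i=3
  #...# -> .   bit 17 = 0  t=1,i=2
  #.... -> #   bit 16 = 1  t=2,i=0
  .#### -> .   bit 15 = 0  t=1,i=9
  .###. -> .   bit 14 = 0  t=0,i=1
  .##.# -> .   bit 13 = 0  t=0,i=6
  .##.. -> #   bit 12 = 1  t=3,i=1
  .#.## -> #   bit 11 = 1  t=0,i=11
  .#.#. -> #   bit 10 = 1  t=0,i=9
  .#..# -> #   bit 9 = 1  t=7,i=2
  .#... -> .   bit 8 = 0  t=1,i=5
  ..### -> #   bit 7 = 1  t=1,i=8
  ..##. -> .   bit 6 = 0  t=0,i=5
  ..#.# -> #   bit 5 = 1  t=2,i=8
  ..#.. -> #   bit 4 = 1  t=1,i=4
  ...## -> .   bit 3 = 0  t=1,i=7
  ...#. -> .   bit 2 = 0  t=1,i=3
  ....# -> .   bit 1 = 0  t=2,i=2
  ..... -> #   bit 0 = 1  t=2,i=1
  bits 10100000111110010001111010110001 = 2700680881

2700680881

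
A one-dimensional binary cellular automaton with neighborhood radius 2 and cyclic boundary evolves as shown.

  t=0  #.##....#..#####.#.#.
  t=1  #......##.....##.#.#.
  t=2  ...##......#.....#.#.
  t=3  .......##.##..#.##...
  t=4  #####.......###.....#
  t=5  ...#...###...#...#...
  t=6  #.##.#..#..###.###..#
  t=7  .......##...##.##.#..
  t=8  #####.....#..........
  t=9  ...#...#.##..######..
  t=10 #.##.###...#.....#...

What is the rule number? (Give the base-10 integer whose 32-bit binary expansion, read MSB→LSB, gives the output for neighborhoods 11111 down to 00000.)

1655062581

  nb #####: next=.  (t=0,i=13, bit31=0)
  nb ####.: next=#  (t=0,i=14, bit30=1)
  nb ###.#: next=#  (t=0,i=15, bit29=1)
  nb ###..: next=.  (t=4,i=4, bit28=0)
  nb ##.##: next=.  (t=3,i=9, bit27=0)
  nb ##.#.: next=.  (t=0,i=16, bit26=0)
  nb ##..#: next=#  (t=3,i=12, bit25=1)
  nb ##...: next=.  (t=0,i=4, bit24=0)
  nb #.###: next=#  (t=6,i=15, bit23=1)
  nb #.##.: next=.  (t=0,i=2, bit22=0)
  nb #.#.#: next=#  (t=0,i=0, bit21=1)
  nb #.#..: next=.  (t=1,i=0, bit20=0)
  nb #..##: next=.  (t=0,i=10, bit19=0)
  nb #..#.: next=#  (t=3,i=13, bit18=1)
  nb #...#: next=#  (t=5,i=5, bit17=1)
  nb #....: next=.  (t=0,i=5, bit16=0)
  nb .####: next=.  (t=0,i=12, bit15=0)
  nb .###.: next=#  (t=4,i=13, bit14=1)
  nb .##.#: next=.  (t=1,i=15, bit13=0)
  nb .##..: next=.  (t=0,i=3, bit12=0)
  nb .#.##: next=.  (t=0,i=1, bit11=0)
  nb .#.#.: next=.  (t=0,i=18, bit10=0)
  nb .#..#: next=.  (t=0,i=9, bit9=0)
  nb .#...: next=.  (t=1,i=1, bit8=0)
  nb ..###: next=.  (t=0,i=11, bit7=0)
  nb ..##.: next=.  (t=1,i=7, bit6=0)
  nb ..#.#: next=#  (t=2,i=17, bit5=1)
  nb ..#..: next=#  (t=0,i=8, bit4=1)
  nb ...##: next=.  (t=1,i=6, bit3=0)
  nb ...#.: next=#  (t=0,i=7, bit2=1)
  nb ....#: next=.  (t=0,i=6, bit1=0)
  nb .....: next=#  (t=1,i=3, bit0=1)
  bits 01100010101001100100000000110101 = 1655062581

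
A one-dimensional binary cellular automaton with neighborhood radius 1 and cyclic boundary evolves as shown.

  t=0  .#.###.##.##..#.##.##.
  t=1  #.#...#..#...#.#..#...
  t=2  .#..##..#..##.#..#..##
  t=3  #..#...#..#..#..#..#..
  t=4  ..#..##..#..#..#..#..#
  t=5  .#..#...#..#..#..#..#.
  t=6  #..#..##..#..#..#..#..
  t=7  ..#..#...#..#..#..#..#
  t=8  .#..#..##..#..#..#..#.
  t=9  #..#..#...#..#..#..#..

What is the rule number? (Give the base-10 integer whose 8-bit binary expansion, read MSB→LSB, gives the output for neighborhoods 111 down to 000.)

  nb ###: next=.  (t=0,i=4, bit7=0)
  nb ##.: next=.  (t=0,i=5, bit6=0)
  nb #.#: next=#  (t=0,i=2, bit5=1)
  nb #..: next=.  (t=0,i=12, bit4=0)
  nb .##: next=.  (t=0,i=3, bit3=0)
  nb .#.: next=.  (t=0,i=1, bit2=0)
  nb ..#: next=#  (t=0,i=0, bit1=1)
  nb ...: next=#  (t=1,i=4, bit0=1)
  bits 00100011 = 35

35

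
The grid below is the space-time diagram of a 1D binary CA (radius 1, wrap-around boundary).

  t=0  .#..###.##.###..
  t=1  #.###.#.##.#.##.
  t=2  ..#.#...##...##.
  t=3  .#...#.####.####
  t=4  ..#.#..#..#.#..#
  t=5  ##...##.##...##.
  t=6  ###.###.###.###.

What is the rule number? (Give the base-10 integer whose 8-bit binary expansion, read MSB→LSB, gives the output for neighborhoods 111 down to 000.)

90

  [7] ### => .  t=0,i=5
  [6] ##. => #  t=0,i=6
  [5] #.# => .  t=0,i=7
  [4] #.. => #  t=0,i=2
  [3] .## => #  t=0,i=4
  [2] .#. => .  t=0,i=1
  [1] ..# => #  t=0,i=0
  [0] ... => .  t=0,i=15
  bits 01011010 = 90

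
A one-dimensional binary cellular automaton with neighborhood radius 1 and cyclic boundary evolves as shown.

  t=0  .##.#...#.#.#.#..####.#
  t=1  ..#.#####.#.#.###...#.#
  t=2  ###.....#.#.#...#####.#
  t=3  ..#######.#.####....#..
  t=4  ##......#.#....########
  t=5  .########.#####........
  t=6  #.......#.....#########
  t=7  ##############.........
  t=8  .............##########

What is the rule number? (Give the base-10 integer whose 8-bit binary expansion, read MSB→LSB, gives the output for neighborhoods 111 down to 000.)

  [7] ### => .  t=0,i=18
  [6] ##. => #  t=0,i=2
  [5] #.# => .  t=0,i=0
  [4] #.. => #  t=0,i=5
  [3] .## => .  t=0,i=1
  [2] .#. => #  t=0,i=4
  [1] ..# => #  t=0,i=7
  [0] ... => #  t=0,i=6
  bits 01010111 = 87

87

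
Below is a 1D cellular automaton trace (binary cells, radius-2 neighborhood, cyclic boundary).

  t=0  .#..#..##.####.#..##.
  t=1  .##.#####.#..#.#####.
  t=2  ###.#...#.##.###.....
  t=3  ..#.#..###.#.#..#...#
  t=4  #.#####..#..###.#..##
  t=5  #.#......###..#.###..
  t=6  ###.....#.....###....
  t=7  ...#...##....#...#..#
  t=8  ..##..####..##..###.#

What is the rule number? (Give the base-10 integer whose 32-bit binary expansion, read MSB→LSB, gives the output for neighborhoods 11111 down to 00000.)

563625596

  ##### -> .   bit 31 = 0  t=1,i=6
  ####. -> .   bit 30 = 0  t=0,i=12
  ###.# -> #   bit 29 = 1  t=0,i=13
  ###.. -> .   bit 28 = 0  t=1,i=19
  ##.## -> .   bit 27 = 0  t=0,i=9
  ##.#. -> .   bit 26 = 0  t=0,i=14
  ##..# -> .   bit 25 = 0  t=0,i=20
  ##... -> #   bit 24 = 1  t=2,i=16
  #.### -> #   bit 23 = 1  t=0,i=10
  #.##. -> .   bit 22 = 0  t=2,i=10
  #.#.# -> .   bit 21 = 0  t=3,i=11
  #.#.. -> #   bit 20 = 1  t=0,i=15
  #..## -> #   bit 19 = 1  t=0,i=6
  #..#. -> .   bit 18 = 0  t=0,i=0
  #...# -> .   bit 17 = 0  t=2,i=6
  #.... -> .   bit 16 = 0  t=2,i=17
  .#### -> .   bit 15 = 0  t=0,i=11
  .###. -> .   bit 14 = 0  t=2,i=1
  .##.# -> #   bit 13 = 1  t=0,i=8
  .##.. -> #   bit 12 = 1  t=0,i=19
  .#.## -> #   bit 11 = 1  t=1,i=14
  .#.#. -> #   bit 10 = 1  t=3,i=3
  .#..# -> #   bit 9 = 1  t=0,i=2
  .#... -> .   bit 8 = 0  t=2,i=5
  ..### -> .   bit 7 = 0  t=2,i=0
  ..##. -> #   bit 6 = 1  t=0,i=7
  ..#.# -> #   bit 5 = 1  t=1,i=13
  ..#.. -> #   bit 4 = 1  t=0,i=1
  ...## -> #   bit 3 = 1  t=2,i=20
  ...#. -> #   bit 2 = 1  t=2,i=7
  ....# -> .   bit 1 = 0  t=2,i=19
  ..... -> .   bit 0 = 0  t=2,i=18
  bits 00100001100110000011111001111100 = 563625596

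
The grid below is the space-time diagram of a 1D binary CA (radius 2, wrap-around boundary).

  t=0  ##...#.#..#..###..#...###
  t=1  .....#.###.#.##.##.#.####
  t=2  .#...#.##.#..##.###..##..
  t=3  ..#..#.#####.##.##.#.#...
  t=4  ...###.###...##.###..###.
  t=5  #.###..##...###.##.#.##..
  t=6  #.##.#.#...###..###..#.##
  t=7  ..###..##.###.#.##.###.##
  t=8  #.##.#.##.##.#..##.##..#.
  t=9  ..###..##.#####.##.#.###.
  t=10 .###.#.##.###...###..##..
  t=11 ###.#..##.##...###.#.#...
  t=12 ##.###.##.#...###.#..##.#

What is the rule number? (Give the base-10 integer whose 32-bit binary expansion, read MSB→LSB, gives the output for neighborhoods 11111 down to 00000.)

  ##### -> #   bit 31 = 1  t=0,i=24
  ####. -> .   bit 30 = 0  t=0,i=0
  ###.# -> .   bit 29 = 0  t=1,i=9
  ###.. -> .   bit 28 = 0  t=0,i=1
  ##.## -> .   bit 27 = 0  t=1,i=15
  ##.#. -> #   bit 26 = 1  t=1,i=10
  ##..# -> #   bit 25 = 1  t=0,i=16
  ##... -> .   bit 24 = 0  t=0,i=2
  #.### -> #   bit 23 = 1  t=1,i=7
  #.##. -> #   bit 22 = 1  t=1,i=13
  #.#.# -> .   bit 21 = 0  t=1,i=11
  #.#.. -> #   bit 20 = 1  t=0,i=7
  #..## -> .   bit 19 = 0  t=0,i=12
  #..#. -> #   bit 18 = 1  t=0,i=9
  #...# -> .   bit 17 = 0  t=0,i=3
  #.... -> #   bit 16 = 1  t=1,i=1
  .#### -> #   bit 15 = 1  t=0,i=23
  .###. -> #   bit 14 = 1  t=0,i=14
  .##.# -> #   bit 13 = 1  t=1,i=14
  .##.. -> .   bit 12 = 0  t=2,i=22
  .#.## -> .   bit 11 = 0  t=1,i=6
  .#.#. -> .   bit 10 = 0  t=0,i=6
  .#..# -> #   bit 9 = 1  t=0,i=8
  .#... -> #   bit 8 = 1  t=0,i=19
  ..### -> #   bit 7 = 1  t=0,i=13
  ..##. -> #   bit 6 = 1  t=2,i=13
  ..#.# -> #   bit 5 = 1  t=0,i=5
  ..#.. -> .   bit 4 = 0  t=0,i=10
  ...## -> #   bit 3 = 1  t=0,i=21
  ...#. -> .   bit 2 = 0  t=0,i=4
  ....# -> .   bit 1 = 0  t=1,i=3
  ..... -> .   bit 0 = 0  t=1,i=2
  bits 10000110110101011110001111101000 = 2262164456

2262164456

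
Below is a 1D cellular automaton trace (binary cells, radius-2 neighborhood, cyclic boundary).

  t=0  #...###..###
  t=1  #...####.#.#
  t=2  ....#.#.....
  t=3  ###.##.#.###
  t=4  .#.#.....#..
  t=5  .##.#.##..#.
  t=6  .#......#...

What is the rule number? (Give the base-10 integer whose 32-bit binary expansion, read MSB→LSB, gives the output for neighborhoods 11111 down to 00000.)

  ##### -> .   bit 31 = 0  t=3,i=0
  ####. -> #   bit 30 = 1  t=0,i=11
  ###.# -> .   bit 29 = 0  t=1,i=7
  ###.. -> #   bit 28 = 1  t=0,i=0
  ##.## -> #   bit 27 = 1  t=3,i=3
  ##.#. -> .   bit 26 = 0  t=1,i=8
  ##..# -> #   bit 25 = 1  t=0,i=7
  ##... -> .   bit 24 = 0  t=0,i=1
  #.### -> #   bit 23 = 1  t=3,i=9
  #.##. -> .   bit 22 = 0  t=1,i=11
  #.#.# -> .   bit 21 = 0  t=1,i=9
  #.#.. -> .   bit 20 = 0  t=2,i=6
  #..## -> .   bit 19 = 0  t=0,i=8
  #..#. -> .   bit 18 = 0  t=5,i=9
  #...# -> .   bit 17 = 0  t=0,i=2
  #.... -> .   bit 16 = 0  t=2,i=8
  .#### -> .   bit 15 = 0  t=0,i=10
  .###. -> #   bit 14 = 1  t=0,i=5
  .##.# -> .   bit 13 = 0  t=3,i=5
  .##.. -> .   bit 12 = 0  t=1,i=0
  .#.## -> .   bit 11 = 0  t=1,i=10
  .#.#. -> #   bit 10 = 1  t=2,i=5
  .#..# -> .   bit 9 = 0  t=5,i=11
  .#... -> #   bit 8 = 1  t=2,i=7
  ..### -> #   bit 7 = 1  t=0,i=4
  ..##. -> #   bit 6 = 1  t=5,i=1
  ..#.# -> #   bit 5 = 1  t=2,i=4
  ..#.. -> .   bit 4 = 0  t=4,i=9
  ...## -> .   bit 3 = 0  t=0,i=3
  ...#. -> .   bit 2 = 0  t=2,i=3
  ....# -> #   bit 1 = 1  t=2,i=2
  ..... -> #   bit 0 = 1  t=2,i=0
  bits 01011010100000000100010111100011 = 1518355939

1518355939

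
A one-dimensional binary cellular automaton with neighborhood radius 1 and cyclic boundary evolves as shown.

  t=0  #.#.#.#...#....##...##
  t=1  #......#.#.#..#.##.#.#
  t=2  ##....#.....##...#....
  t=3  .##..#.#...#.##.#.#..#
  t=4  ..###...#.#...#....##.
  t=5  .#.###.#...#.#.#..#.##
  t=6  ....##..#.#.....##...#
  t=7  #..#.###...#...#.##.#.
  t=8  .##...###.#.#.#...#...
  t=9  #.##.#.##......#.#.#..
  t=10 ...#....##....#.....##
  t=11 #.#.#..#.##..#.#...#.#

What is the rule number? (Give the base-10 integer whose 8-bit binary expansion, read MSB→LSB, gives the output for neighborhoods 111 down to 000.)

210

  ### -> #   bit 7 = 1  t=0,i=21
  ##. -> #   bit 6 = 1  t=0,i=0
  #.# -> .   bit 5 = 0  t=0,i=1
  #.. -> #   bit 4 = 1  t=0,i=7
  .## -> .   bit 3 = 0  t=0,i=15
  .#. -> .   bit 2 = 0  t=0,i=2
  ..# -> #   bit 1 = 1  t=0,i=9
  ... -> .   bit 0 = 0  t=0,i=8
  bits 11010010 = 210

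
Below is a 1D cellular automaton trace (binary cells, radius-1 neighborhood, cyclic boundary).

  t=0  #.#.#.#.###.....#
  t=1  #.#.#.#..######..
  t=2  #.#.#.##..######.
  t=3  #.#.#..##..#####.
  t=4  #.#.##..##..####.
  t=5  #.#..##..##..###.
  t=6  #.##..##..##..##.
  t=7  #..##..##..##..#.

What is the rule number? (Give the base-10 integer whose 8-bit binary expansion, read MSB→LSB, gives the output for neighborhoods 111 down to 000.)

  [7] ### => #  t=0,i=9
  [6] ##. => #  t=0,i=0
  [5] #.# => .  t=0,i=1
  [4] #.. => #  t=0,i=11
  [3] .## => .  t=0,i=8
  [2] .#. => #  t=0,i=2
  [1] ..# => .  t=0,i=15
  [0] ... => #  t=0,i=12
  bits 11010101 = 213

213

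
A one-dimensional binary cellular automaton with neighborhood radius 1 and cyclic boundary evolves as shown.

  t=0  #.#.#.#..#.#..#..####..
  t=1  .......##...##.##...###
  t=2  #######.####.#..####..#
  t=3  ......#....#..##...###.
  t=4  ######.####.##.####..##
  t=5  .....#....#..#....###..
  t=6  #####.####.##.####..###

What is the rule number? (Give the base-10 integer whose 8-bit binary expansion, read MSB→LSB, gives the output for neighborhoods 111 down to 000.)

83

  ### -> .   bit 7 = 0  t=0,i=18
  ##. -> #   bit 6 = 1  t=0,i=20
  #.# -> .   bit 5 = 0  t=0,i=1
  #.. -> #   bit 4 = 1  t=0,i=7
  .## -> .   bit 3 = 0  t=0,i=17
  .#. -> .   bit 2 = 0  t=0,i=0
  ..# -> #   bit 1 = 1  t=0,i=8
  ... -> #   bit 0 = 1  t=1,i=1
  bits 01010011 = 83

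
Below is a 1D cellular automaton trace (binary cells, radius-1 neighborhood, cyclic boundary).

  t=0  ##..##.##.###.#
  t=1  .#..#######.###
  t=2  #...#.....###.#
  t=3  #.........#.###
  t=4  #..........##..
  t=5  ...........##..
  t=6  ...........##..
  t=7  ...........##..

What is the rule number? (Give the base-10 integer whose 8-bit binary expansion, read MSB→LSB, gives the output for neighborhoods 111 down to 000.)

104

  ###|.  b7=0 t=0,i=0
  ##.|#  b6=1 t=0,i=1
  #.#|#  b5=1 t=0,i=6
  #..|.  b4=0 t=0,i=2
  .##|#  b3=1 t=0,i=4
  .#.|.  b2=0 t=1,i=1
  ..#|.  b1=0 t=0,i=3
  ...|.  b0=0 t=2,i=2
  bits 01101000 = 104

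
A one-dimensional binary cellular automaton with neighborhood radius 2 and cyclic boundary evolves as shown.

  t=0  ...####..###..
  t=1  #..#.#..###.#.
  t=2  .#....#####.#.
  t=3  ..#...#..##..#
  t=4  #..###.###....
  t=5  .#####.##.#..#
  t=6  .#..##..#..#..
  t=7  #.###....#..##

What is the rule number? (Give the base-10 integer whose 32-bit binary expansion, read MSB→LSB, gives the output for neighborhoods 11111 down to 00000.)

1638556613

  [31] ##### => .  t=2,i=8
  [30] ####. => #  t=0,i=5
  [29] ###.# => #  t=1,i=10
  [28] ###.. => .  t=0,i=6
  [27] ##.## => .  t=4,i=6
  [26] ##.#. => .  t=1,i=11
  [25] ##..# => .  t=0,i=7
  [24] ##... => #  t=0,i=12
  [23] #.### => #  t=4,i=7
  [22] #.##. => .  t=5,i=7
  [21] #.#.# => #  t=1,i=12
  [20] #.#.. => .  t=1,i=0
  [19] #..## => #  t=0,i=8
  [18] #..#. => .  t=1,i=2
  [17] #...# => #  t=3,i=4
  [16] #.... => .  t=0,i=13
  [15] .#### => .  t=0,i=4
  [14] .###. => #  t=0,i=10
  [13] .##.# => #  t=5,i=8
  [12] .##.. => .  t=3,i=10
  [11] .#.## => .  t=5,i=0
  [10] .#.#. => .  t=1,i=4
  [9] .#..# => #  t=1,i=1
  [8] .#... => #  t=2,i=2
  [7] ..### => #  t=0,i=3
  [6] ..##. => #  t=3,i=9
  [5] ..#.# => .  t=1,i=3
  [4] ..#.. => .  t=2,i=1
  [3] ...## => .  t=0,i=2
  [2] ...#. => #  t=3,i=5
  [1] ....# => .  t=0,i=1
  [0] ..... => #  t=0,i=0
  bits 01100001101010100110001111000101 = 1638556613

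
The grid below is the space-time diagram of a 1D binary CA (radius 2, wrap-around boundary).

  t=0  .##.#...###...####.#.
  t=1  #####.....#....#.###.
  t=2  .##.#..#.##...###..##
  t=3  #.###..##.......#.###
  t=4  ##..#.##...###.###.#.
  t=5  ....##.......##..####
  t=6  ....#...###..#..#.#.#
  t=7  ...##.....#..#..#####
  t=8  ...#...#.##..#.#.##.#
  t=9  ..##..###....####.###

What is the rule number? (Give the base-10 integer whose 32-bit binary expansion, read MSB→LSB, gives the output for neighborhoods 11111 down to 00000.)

  ##### -> #   bit 31 = 1  t=1,i=2
  ####. -> .   bit 30 = 0  t=0,i=16
  ###.# -> #   bit 29 = 1  t=0,i=17
  ###.. -> #   bit 28 = 1  t=0,i=10
  ##.## -> #   bit 27 = 1  t=1,i=20
  ##.#. -> #   bit 26 = 1  t=0,i=3
  ##..# -> .   bit 25 = 0  t=2,i=17
  ##... -> .   bit 24 = 0  t=0,i=11
  #.### -> .   bit 23 = 0  t=1,i=0
  #.##. -> .   bit 22 = 0  t=2,i=1
  #.#.# -> #   bit 21 = 1  t=4,i=19
  #.#.. -> #   bit 20 = 1  t=0,i=4
  #..## -> #   bit 19 = 1  t=0,i=0
  #..#. -> .   bit 18 = 0  t=2,i=6
  #...# -> .   bit 17 = 0  t=0,i=6
  #.... -> .   bit 16 = 0  t=1,i=6
  .#### -> #   bit 15 = 1  t=0,i=15
  .###. -> .   bit 14 = 0  t=0,i=9
  .##.# -> #   bit 13 = 1  t=0,i=2
  .##.. -> .   bit 12 = 0  t=2,i=10
  .#.## -> #   bit 11 = 1  t=1,i=16
  .#.#. -> #   bit 10 = 1  t=6,i=17
  .#..# -> .   bit 9 = 0  t=0,i=20
  .#... -> .   bit 8 = 0  t=0,i=5
  ..### -> .   bit 7 = 0  t=0,i=8
  ..##. -> #   bit 6 = 1  t=0,i=1
  ..#.# -> #   bit 5 = 1  t=1,i=15
  ..#.. -> #   bit 4 = 1  t=1,i=10
  ...## -> .   bit 3 = 0  t=0,i=7
  ...#. -> #   bit 2 = 1  t=1,i=9
  ....# -> .   bit 1 = 0  t=1,i=8
  ..... -> #   bit 0 = 1  t=1,i=7
  bits 10111100001110001010110001110101 = 3157830773

3157830773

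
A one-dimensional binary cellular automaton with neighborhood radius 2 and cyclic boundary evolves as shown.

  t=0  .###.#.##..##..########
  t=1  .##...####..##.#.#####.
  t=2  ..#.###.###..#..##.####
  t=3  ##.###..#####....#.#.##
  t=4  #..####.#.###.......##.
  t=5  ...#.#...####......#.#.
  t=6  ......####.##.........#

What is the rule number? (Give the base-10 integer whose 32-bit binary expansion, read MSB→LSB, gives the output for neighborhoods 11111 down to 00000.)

  nb #####: next=#  (t=0,i=17, bit31=1)
  nb ####.: next=#  (t=0,i=21, bit30=1)
  nb ###.#: next=.  (t=0,i=3, bit29=0)
  nb ###..: next=#  (t=1,i=9, bit28=1)
  nb ##.##: next=.  (t=0,i=0, bit27=0)
  nb ##.#.: next=.  (t=0,i=4, bit26=0)
  nb ##..#: next=#  (t=0,i=9, bit25=1)
  nb ##...: next=.  (t=1,i=3, bit24=0)
  nb #.###: next=#  (t=0,i=1, bit23=1)
  nb #.##.: next=#  (t=0,i=7, bit22=1)
  nb #.#.#: next=.  (t=0,i=5, bit21=0)
  nb #.#..: next=.  (t=4,i=0, bit20=0)
  nb #..##: next=.  (t=0,i=10, bit19=0)
  nb #..#.: next=#  (t=2,i=1, bit18=1)
  nb #...#: next=#  (t=1,i=4, bit17=1)
  nb #....: next=.  (t=3,i=14, bit16=0)
  nb .####: next=.  (t=0,i=16, bit15=0)
  nb .###.: next=#  (t=0,i=2, bit14=1)
  nb .##.#: next=#  (t=1,i=13, bit13=1)
  nb .##..: next=#  (t=0,i=8, bit12=1)
  nb .#.##: next=#  (t=0,i=6, bit11=1)
  nb .#.#.: next=.  (t=3,i=18, bit10=0)
  nb .#..#: next=.  (t=2,i=14, bit9=0)
  nb .#...: next=#  (t=5,i=6, bit8=1)
  nb ..###: next=#  (t=0,i=15, bit7=1)
  nb ..##.: next=.  (t=0,i=11, bit6=0)
  nb ..#.#: next=.  (t=2,i=2, bit5=0)
  nb ..#..: next=.  (t=2,i=13, bit4=0)
  nb ...##: next=#  (t=1,i=5, bit3=1)
  nb ...#.: next=.  (t=3,i=16, bit2=0)
  nb ....#: next=.  (t=3,i=15, bit1=0)
  nb .....: next=.  (t=4,i=15, bit0=0)
  bits 11010010110001100111100110001000 = 3536222600

3536222600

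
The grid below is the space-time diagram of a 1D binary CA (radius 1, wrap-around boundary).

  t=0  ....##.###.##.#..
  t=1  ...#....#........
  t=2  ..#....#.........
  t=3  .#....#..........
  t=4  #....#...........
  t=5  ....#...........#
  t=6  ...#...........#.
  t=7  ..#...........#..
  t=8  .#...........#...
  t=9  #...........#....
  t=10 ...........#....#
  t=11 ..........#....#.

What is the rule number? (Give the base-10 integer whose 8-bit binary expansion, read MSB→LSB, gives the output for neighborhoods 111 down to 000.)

130

  [7] ### => #  t=0,i=8
  [6] ##. => .  t=0,i=5
  [5] #.# => .  t=0,i=6
  [4] #.. => .  t=0,i=15
  [3] .## => .  t=0,i=4
  [2] .#. => .  t=0,i=14
  [1] ..# => #  t=0,i=3
  [0] ... => .  t=0,i=0
  bits 10000010 = 130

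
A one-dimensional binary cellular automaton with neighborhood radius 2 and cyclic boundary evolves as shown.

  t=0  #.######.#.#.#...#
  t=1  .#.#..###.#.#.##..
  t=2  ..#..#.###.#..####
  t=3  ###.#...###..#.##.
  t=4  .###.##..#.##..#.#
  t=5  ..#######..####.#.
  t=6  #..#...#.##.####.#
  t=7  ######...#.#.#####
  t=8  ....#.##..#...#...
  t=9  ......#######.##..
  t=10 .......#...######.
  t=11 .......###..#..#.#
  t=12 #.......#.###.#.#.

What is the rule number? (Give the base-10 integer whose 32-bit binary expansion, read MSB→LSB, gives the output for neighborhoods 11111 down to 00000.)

  [31] ##### => .  t=0,i=4
  [30] ####. => #  t=0,i=6
  [29] ###.# => #  t=0,i=7
  [28] ###.. => .  t=2,i=17
  [27] ##.## => #  t=0,i=1
  [26] ##.#. => #  t=0,i=8
  [25] ##..# => #  t=2,i=0
  [24] ##... => #  t=1,i=16
  [23] #.### => .  t=0,i=2
  [22] #.##. => #  t=1,i=14
  [21] #.#.# => .  t=0,i=9
  [20] #.#.. => .  t=0,i=13
  [19] #..## => #  t=1,i=5
  [18] #..#. => #  t=2,i=1
  [17] #...# => #  t=0,i=15
  [16] #.... => .  t=8,i=16
  [15] .#### => #  t=0,i=3
  [14] .###. => #  t=1,i=7
  [13] .##.# => .  t=0,i=0
  [12] .##.. => #  t=1,i=15
  [11] .#.## => .  t=1,i=13
  [10] .#.#. => #  t=0,i=10
  [9] .#..# => .  t=1,i=4
  [8] .#... => #  t=0,i=14
  [7] ..### => .  t=1,i=6
  [6] ..##. => .  t=0,i=17
  [5] ..#.# => .  t=1,i=1
  [4] ..#.. => #  t=2,i=2
  [3] ...## => .  t=0,i=16
  [2] ...#. => .  t=1,i=0
  [1] ....# => .  t=8,i=2
  [0] ..... => .  t=8,i=0
  bits 01101111010011101101010100010000 = 1867437328

1867437328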